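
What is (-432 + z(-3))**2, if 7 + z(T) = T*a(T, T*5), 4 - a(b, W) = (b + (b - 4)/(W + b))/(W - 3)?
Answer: 2367892921/11664 ≈ 2.0301e+5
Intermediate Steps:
a(b, W) = 4 - (b + (-4 + b)/(W + b))/(-3 + W) (a(b, W) = 4 - (b + (b - 4)/(W + b))/(W - 3) = 4 - (b + (-4 + b)/(W + b))/(-3 + W))
z(T) = -7 + T*(4 - 73*T + 114*T**2)/(-18*T + 30*T**2) (z(T) = -7 + T*((4 - T**2 - 13*T - 12*T*5 + 4*(T*5)**2 + 3*(T*5)*T)/((T*5)**2 - 3*T*5 - 3*T + (T*5)*T)) = -7 + T*((4 - T**2 - 13*T - 60*T + 4*(5*T)**2 + 3*(5*T)*T)/((5*T)**2 - 15*T - 3*T + (5*T)*T)) = -7 + T*((4 - T**2 - 13*T - 60*T + 4*(25*T**2) + 15*T**2)/(25*T**2 - 15*T - 3*T + 5*T**2)) = -7 + T*((4 - T**2 - 13*T - 60*T + 100*T**2 + 15*T**2)/(-18*T + 30*T**2)) = -7 + T*((4 - 73*T + 114*T**2)/(-18*T + 30*T**2)) = -7 + T*(4 - 73*T + 114*T**2)/(-18*T + 30*T**2))
(-432 + z(-3))**2 = (-432 + (130 - 283*(-3) + 114*(-3)**2)/(6*(-3 + 5*(-3))))**2 = (-432 + (130 + 849 + 114*9)/(6*(-3 - 15)))**2 = (-432 + (1/6)*(130 + 849 + 1026)/(-18))**2 = (-432 + (1/6)*(-1/18)*2005)**2 = (-432 - 2005/108)**2 = (-48661/108)**2 = 2367892921/11664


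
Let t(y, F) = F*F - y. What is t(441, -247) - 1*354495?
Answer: -293927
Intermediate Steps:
t(y, F) = F² - y
t(441, -247) - 1*354495 = ((-247)² - 1*441) - 1*354495 = (61009 - 441) - 354495 = 60568 - 354495 = -293927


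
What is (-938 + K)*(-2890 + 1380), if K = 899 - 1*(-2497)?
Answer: -3711580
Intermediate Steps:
K = 3396 (K = 899 + 2497 = 3396)
(-938 + K)*(-2890 + 1380) = (-938 + 3396)*(-2890 + 1380) = 2458*(-1510) = -3711580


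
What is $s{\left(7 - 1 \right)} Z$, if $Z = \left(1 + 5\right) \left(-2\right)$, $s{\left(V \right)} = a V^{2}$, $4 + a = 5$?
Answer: $-432$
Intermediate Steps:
$a = 1$ ($a = -4 + 5 = 1$)
$s{\left(V \right)} = V^{2}$ ($s{\left(V \right)} = 1 V^{2} = V^{2}$)
$Z = -12$ ($Z = 6 \left(-2\right) = -12$)
$s{\left(7 - 1 \right)} Z = \left(7 - 1\right)^{2} \left(-12\right) = 6^{2} \left(-12\right) = 36 \left(-12\right) = -432$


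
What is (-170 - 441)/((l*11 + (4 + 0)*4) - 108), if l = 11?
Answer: -611/29 ≈ -21.069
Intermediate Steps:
(-170 - 441)/((l*11 + (4 + 0)*4) - 108) = (-170 - 441)/((11*11 + (4 + 0)*4) - 108) = -611/((121 + 4*4) - 108) = -611/((121 + 16) - 108) = -611/(137 - 108) = -611/29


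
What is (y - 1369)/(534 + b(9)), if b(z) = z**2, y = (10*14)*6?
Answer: -529/615 ≈ -0.86016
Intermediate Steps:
y = 840 (y = 140*6 = 840)
(y - 1369)/(534 + b(9)) = (840 - 1369)/(534 + 9**2) = -529/(534 + 81) = -529/615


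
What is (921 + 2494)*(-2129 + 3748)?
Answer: 5528885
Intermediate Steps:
(921 + 2494)*(-2129 + 3748) = 3415*1619 = 5528885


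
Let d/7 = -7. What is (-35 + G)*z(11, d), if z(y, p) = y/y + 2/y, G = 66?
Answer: 403/11 ≈ 36.636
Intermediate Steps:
d = -49 (d = 7*(-7) = -49)
z(y, p) = 1 + 2/y
(-35 + G)*z(11, d) = (-35 + 66)*((2 + 11)/11) = 31*((1/11)*13) = 31*(13/11) = 403/11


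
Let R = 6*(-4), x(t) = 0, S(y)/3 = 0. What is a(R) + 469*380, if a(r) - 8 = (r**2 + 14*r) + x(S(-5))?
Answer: 178468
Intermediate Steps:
S(y) = 0 (S(y) = 3*0 = 0)
R = -24
a(r) = 8 + r**2 + 14*r (a(r) = 8 + ((r**2 + 14*r) + 0) = 8 + (r**2 + 14*r) = 8 + r**2 + 14*r)
a(R) + 469*380 = (8 + (-24)**2 + 14*(-24)) + 469*380 = (8 + 576 - 336) + 178220 = 248 + 178220 = 178468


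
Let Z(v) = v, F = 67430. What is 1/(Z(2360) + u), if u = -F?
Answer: -1/65070 ≈ -1.5368e-5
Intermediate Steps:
u = -67430 (u = -1*67430 = -67430)
1/(Z(2360) + u) = 1/(2360 - 67430) = 1/(-65070) = -1/65070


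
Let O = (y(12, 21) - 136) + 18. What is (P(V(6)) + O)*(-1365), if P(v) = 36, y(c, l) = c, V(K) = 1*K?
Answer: 95550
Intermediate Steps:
V(K) = K
O = -106 (O = (12 - 136) + 18 = -124 + 18 = -106)
(P(V(6)) + O)*(-1365) = (36 - 106)*(-1365) = -70*(-1365) = 95550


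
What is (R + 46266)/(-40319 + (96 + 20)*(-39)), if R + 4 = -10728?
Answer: -35534/44843 ≈ -0.79241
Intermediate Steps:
R = -10732 (R = -4 - 10728 = -10732)
(R + 46266)/(-40319 + (96 + 20)*(-39)) = (-10732 + 46266)/(-40319 + (96 + 20)*(-39)) = 35534/(-40319 + 116*(-39)) = 35534/(-40319 - 4524) = 35534/(-44843) = 35534*(-1/44843) = -35534/44843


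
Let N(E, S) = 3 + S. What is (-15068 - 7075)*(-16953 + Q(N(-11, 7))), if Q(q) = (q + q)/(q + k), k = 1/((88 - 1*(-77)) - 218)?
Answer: 198557986011/529 ≈ 3.7535e+8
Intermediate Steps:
k = -1/53 (k = 1/((88 + 77) - 218) = 1/(165 - 218) = 1/(-53) = -1/53 ≈ -0.018868)
Q(q) = 2*q/(-1/53 + q) (Q(q) = (q + q)/(q - 1/53) = (2*q)/(-1/53 + q) = 2*q/(-1/53 + q))
(-15068 - 7075)*(-16953 + Q(N(-11, 7))) = (-15068 - 7075)*(-16953 + 106*(3 + 7)/(-1 + 53*(3 + 7))) = -22143*(-16953 + 106*10/(-1 + 53*10)) = -22143*(-16953 + 106*10/(-1 + 530)) = -22143*(-16953 + 106*10/529) = -22143*(-16953 + 106*10*(1/529)) = -22143*(-16953 + 1060/529) = -22143*(-8967077/529) = 198557986011/529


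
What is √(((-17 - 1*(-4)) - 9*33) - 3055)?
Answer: I*√3365 ≈ 58.009*I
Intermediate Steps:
√(((-17 - 1*(-4)) - 9*33) - 3055) = √(((-17 + 4) - 297) - 3055) = √((-13 - 297) - 3055) = √(-310 - 3055) = √(-3365) = I*√3365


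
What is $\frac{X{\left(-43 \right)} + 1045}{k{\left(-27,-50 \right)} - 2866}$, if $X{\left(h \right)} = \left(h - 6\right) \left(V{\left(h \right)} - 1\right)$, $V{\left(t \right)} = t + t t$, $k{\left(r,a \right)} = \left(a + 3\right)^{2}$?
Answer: $\frac{87400}{657} \approx 133.03$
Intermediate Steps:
$k{\left(r,a \right)} = \left(3 + a\right)^{2}$
$V{\left(t \right)} = t + t^{2}$
$X{\left(h \right)} = \left(-1 + h \left(1 + h\right)\right) \left(-6 + h\right)$ ($X{\left(h \right)} = \left(h - 6\right) \left(h \left(1 + h\right) - 1\right) = \left(-6 + h\right) \left(-1 + h \left(1 + h\right)\right) = \left(-1 + h \left(1 + h\right)\right) \left(-6 + h\right)$)
$\frac{X{\left(-43 \right)} + 1045}{k{\left(-27,-50 \right)} - 2866} = \frac{\left(6 + \left(-43\right)^{3} - -301 - 5 \left(-43\right)^{2}\right) + 1045}{\left(3 - 50\right)^{2} - 2866} = \frac{\left(6 - 79507 + 301 - 9245\right) + 1045}{\left(-47\right)^{2} - 2866} = \frac{\left(6 - 79507 + 301 - 9245\right) + 1045}{2209 - 2866} = \frac{-88445 + 1045}{-657} = \left(-87400\right) \left(- \frac{1}{657}\right) = \frac{87400}{657}$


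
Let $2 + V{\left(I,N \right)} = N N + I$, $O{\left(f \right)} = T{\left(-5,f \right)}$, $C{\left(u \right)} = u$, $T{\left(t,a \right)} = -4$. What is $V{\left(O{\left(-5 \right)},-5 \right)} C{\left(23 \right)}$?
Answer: $437$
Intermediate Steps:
$O{\left(f \right)} = -4$
$V{\left(I,N \right)} = -2 + I + N^{2}$ ($V{\left(I,N \right)} = -2 + \left(N N + I\right) = -2 + \left(N^{2} + I\right) = -2 + \left(I + N^{2}\right) = -2 + I + N^{2}$)
$V{\left(O{\left(-5 \right)},-5 \right)} C{\left(23 \right)} = \left(-2 - 4 + \left(-5\right)^{2}\right) 23 = \left(-2 - 4 + 25\right) 23 = 19 \cdot 23 = 437$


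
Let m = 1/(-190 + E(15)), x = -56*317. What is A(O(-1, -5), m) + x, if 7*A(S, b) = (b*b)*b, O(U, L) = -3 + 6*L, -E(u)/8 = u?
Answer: -3701948824001/208537000 ≈ -17752.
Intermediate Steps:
E(u) = -8*u
x = -17752
m = -1/310 (m = 1/(-190 - 8*15) = 1/(-190 - 120) = 1/(-310) = -1/310 ≈ -0.0032258)
A(S, b) = b³/7 (A(S, b) = ((b*b)*b)/7 = (b²*b)/7 = b³/7)
A(O(-1, -5), m) + x = (-1/310)³/7 - 17752 = (⅐)*(-1/29791000) - 17752 = -1/208537000 - 17752 = -3701948824001/208537000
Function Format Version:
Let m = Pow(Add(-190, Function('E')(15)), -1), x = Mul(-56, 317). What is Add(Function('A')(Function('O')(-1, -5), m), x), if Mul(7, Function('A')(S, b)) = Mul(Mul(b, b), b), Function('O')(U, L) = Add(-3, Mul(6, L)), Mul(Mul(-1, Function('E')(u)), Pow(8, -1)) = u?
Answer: Rational(-3701948824001, 208537000) ≈ -17752.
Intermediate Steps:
Function('E')(u) = Mul(-8, u)
x = -17752
m = Rational(-1, 310) (m = Pow(Add(-190, Mul(-8, 15)), -1) = Pow(Add(-190, -120), -1) = Pow(-310, -1) = Rational(-1, 310) ≈ -0.0032258)
Function('A')(S, b) = Mul(Rational(1, 7), Pow(b, 3)) (Function('A')(S, b) = Mul(Rational(1, 7), Mul(Mul(b, b), b)) = Mul(Rational(1, 7), Mul(Pow(b, 2), b)) = Mul(Rational(1, 7), Pow(b, 3)))
Add(Function('A')(Function('O')(-1, -5), m), x) = Add(Mul(Rational(1, 7), Pow(Rational(-1, 310), 3)), -17752) = Add(Mul(Rational(1, 7), Rational(-1, 29791000)), -17752) = Add(Rational(-1, 208537000), -17752) = Rational(-3701948824001, 208537000)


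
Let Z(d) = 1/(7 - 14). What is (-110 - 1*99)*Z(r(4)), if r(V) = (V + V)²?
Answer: 209/7 ≈ 29.857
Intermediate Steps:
r(V) = 4*V² (r(V) = (2*V)² = 4*V²)
Z(d) = -⅐ (Z(d) = 1/(-7) = -⅐)
(-110 - 1*99)*Z(r(4)) = (-110 - 1*99)*(-⅐) = (-110 - 99)*(-⅐) = -209*(-⅐) = 209/7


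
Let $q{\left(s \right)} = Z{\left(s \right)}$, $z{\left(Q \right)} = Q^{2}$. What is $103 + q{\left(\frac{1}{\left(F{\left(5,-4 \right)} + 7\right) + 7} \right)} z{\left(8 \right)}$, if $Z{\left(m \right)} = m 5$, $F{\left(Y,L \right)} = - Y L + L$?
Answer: $\frac{341}{3} \approx 113.67$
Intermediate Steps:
$F{\left(Y,L \right)} = L - L Y$ ($F{\left(Y,L \right)} = - L Y + L = L - L Y$)
$Z{\left(m \right)} = 5 m$
$q{\left(s \right)} = 5 s$
$103 + q{\left(\frac{1}{\left(F{\left(5,-4 \right)} + 7\right) + 7} \right)} z{\left(8 \right)} = 103 + \frac{5}{\left(- 4 \left(1 - 5\right) + 7\right) + 7} \cdot 8^{2} = 103 + \frac{5}{\left(- 4 \left(1 - 5\right) + 7\right) + 7} \cdot 64 = 103 + \frac{5}{\left(\left(-4\right) \left(-4\right) + 7\right) + 7} \cdot 64 = 103 + \frac{5}{\left(16 + 7\right) + 7} \cdot 64 = 103 + \frac{5}{23 + 7} \cdot 64 = 103 + \frac{5}{30} \cdot 64 = 103 + 5 \cdot \frac{1}{30} \cdot 64 = 103 + \frac{1}{6} \cdot 64 = 103 + \frac{32}{3} = \frac{341}{3}$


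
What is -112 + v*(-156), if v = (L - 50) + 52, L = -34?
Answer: 4880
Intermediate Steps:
v = -32 (v = (-34 - 50) + 52 = -84 + 52 = -32)
-112 + v*(-156) = -112 - 32*(-156) = -112 + 4992 = 4880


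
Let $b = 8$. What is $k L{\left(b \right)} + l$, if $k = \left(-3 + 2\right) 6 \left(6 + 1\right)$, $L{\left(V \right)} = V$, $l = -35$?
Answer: $-371$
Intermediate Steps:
$k = -42$ ($k = \left(-1\right) 6 \cdot 7 = \left(-6\right) 7 = -42$)
$k L{\left(b \right)} + l = \left(-42\right) 8 - 35 = -336 - 35 = -371$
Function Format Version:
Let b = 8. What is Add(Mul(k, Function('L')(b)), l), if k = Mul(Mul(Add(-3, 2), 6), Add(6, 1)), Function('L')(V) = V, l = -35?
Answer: -371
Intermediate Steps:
k = -42 (k = Mul(Mul(-1, 6), 7) = Mul(-6, 7) = -42)
Add(Mul(k, Function('L')(b)), l) = Add(Mul(-42, 8), -35) = Add(-336, -35) = -371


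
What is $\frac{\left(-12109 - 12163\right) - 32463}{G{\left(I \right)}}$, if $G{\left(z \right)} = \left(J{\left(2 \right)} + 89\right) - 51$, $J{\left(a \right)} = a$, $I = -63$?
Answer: $- \frac{11347}{8} \approx -1418.4$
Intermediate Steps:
$G{\left(z \right)} = 40$ ($G{\left(z \right)} = \left(2 + 89\right) - 51 = 91 - 51 = 40$)
$\frac{\left(-12109 - 12163\right) - 32463}{G{\left(I \right)}} = \frac{\left(-12109 - 12163\right) - 32463}{40} = \left(-24272 - 32463\right) \frac{1}{40} = \left(-56735\right) \frac{1}{40} = - \frac{11347}{8}$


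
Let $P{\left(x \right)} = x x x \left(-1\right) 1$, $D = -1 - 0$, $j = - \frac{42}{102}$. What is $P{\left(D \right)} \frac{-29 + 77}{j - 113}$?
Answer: $- \frac{102}{241} \approx -0.42324$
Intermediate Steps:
$j = - \frac{7}{17}$ ($j = \left(-42\right) \frac{1}{102} = - \frac{7}{17} \approx -0.41176$)
$D = -1$ ($D = -1 + 0 = -1$)
$P{\left(x \right)} = - x^{3}$ ($P{\left(x \right)} = x^{2} x \left(-1\right) 1 = x^{3} \left(-1\right) 1 = - x^{3} \cdot 1 = - x^{3}$)
$P{\left(D \right)} \frac{-29 + 77}{j - 113} = - \left(-1\right)^{3} \frac{-29 + 77}{- \frac{7}{17} - 113} = \left(-1\right) \left(-1\right) \frac{48}{- \frac{1928}{17}} = 1 \cdot 48 \left(- \frac{17}{1928}\right) = 1 \left(- \frac{102}{241}\right) = - \frac{102}{241}$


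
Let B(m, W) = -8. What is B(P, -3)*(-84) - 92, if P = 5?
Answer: 580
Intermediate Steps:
B(P, -3)*(-84) - 92 = -8*(-84) - 92 = 672 - 92 = 580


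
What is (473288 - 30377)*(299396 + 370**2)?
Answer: 193240297656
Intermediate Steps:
(473288 - 30377)*(299396 + 370**2) = 442911*(299396 + 136900) = 442911*436296 = 193240297656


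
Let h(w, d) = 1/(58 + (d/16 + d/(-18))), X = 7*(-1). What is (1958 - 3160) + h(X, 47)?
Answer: -10095454/8399 ≈ -1202.0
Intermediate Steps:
X = -7
h(w, d) = 1/(58 + d/144) (h(w, d) = 1/(58 + (d*(1/16) + d*(-1/18))) = 1/(58 + (d/16 - d/18)) = 1/(58 + d/144))
(1958 - 3160) + h(X, 47) = (1958 - 3160) + 144/(8352 + 47) = -1202 + 144/8399 = -10095454/8399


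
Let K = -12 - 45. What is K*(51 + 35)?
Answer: -4902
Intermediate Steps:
K = -57
K*(51 + 35) = -57*(51 + 35) = -57*86 = -4902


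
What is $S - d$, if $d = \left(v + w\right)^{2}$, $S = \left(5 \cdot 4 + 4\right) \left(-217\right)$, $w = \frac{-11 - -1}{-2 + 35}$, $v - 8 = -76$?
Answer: $- \frac{10752028}{1089} \approx -9873.3$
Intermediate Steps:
$v = -68$ ($v = 8 - 76 = -68$)
$w = - \frac{10}{33}$ ($w = \frac{-11 + \left(-26 + 27\right)}{33} = \left(-11 + 1\right) \frac{1}{33} = \left(-10\right) \frac{1}{33} = - \frac{10}{33} \approx -0.30303$)
$S = -5208$ ($S = \left(20 + 4\right) \left(-217\right) = 24 \left(-217\right) = -5208$)
$d = \frac{5080516}{1089}$ ($d = \left(-68 - \frac{10}{33}\right)^{2} = \left(- \frac{2254}{33}\right)^{2} = \frac{5080516}{1089} \approx 4665.3$)
$S - d = -5208 - \frac{5080516}{1089} = - \frac{10752028}{1089}$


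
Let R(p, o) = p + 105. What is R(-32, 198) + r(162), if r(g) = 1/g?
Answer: 11827/162 ≈ 73.006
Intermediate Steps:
R(p, o) = 105 + p
R(-32, 198) + r(162) = (105 - 32) + 1/162 = 73 + 1/162 = 11827/162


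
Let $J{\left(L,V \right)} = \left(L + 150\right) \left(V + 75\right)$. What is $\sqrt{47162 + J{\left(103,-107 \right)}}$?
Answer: $\sqrt{39066} \approx 197.65$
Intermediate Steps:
$J{\left(L,V \right)} = \left(75 + V\right) \left(150 + L\right)$ ($J{\left(L,V \right)} = \left(150 + L\right) \left(75 + V\right) = \left(75 + V\right) \left(150 + L\right)$)
$\sqrt{47162 + J{\left(103,-107 \right)}} = \sqrt{47162 + \left(11250 + 75 \cdot 103 + 150 \left(-107\right) + 103 \left(-107\right)\right)} = \sqrt{47162 + \left(11250 + 7725 - 16050 - 11021\right)} = \sqrt{47162 - 8096} = \sqrt{39066}$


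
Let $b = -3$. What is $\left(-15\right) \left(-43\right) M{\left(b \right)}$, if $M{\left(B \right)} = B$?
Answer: $-1935$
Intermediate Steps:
$\left(-15\right) \left(-43\right) M{\left(b \right)} = \left(-15\right) \left(-43\right) \left(-3\right) = 645 \left(-3\right) = -1935$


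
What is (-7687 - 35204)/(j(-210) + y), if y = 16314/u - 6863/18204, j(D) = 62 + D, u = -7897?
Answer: 6165880972308/21627211391 ≈ 285.10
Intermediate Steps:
y = -351177167/143756988 (y = 16314/(-7897) - 6863/18204 = 16314*(-1/7897) - 6863*1/18204 = -16314/7897 - 6863/18204 = -351177167/143756988 ≈ -2.4429)
(-7687 - 35204)/(j(-210) + y) = (-7687 - 35204)/((62 - 210) - 351177167/143756988) = -42891/(-148 - 351177167/143756988) = -42891/(-21627211391/143756988) = -42891*(-143756988/21627211391) = 6165880972308/21627211391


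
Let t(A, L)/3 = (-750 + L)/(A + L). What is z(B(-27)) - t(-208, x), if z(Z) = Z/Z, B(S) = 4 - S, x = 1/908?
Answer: -1854134/188863 ≈ -9.8174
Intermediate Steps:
x = 1/908 ≈ 0.0011013
t(A, L) = 3*(-750 + L)/(A + L) (t(A, L) = 3*((-750 + L)/(A + L)) = 3*(-750 + L)/(A + L))
z(Z) = 1
z(B(-27)) - t(-208, x) = 1 - 3*(-750 + 1/908)/(-208 + 1/908) = 1 - 3*(-680999)/((-188863/908)*908) = 1 - 3*(-908)*(-680999)/(188863*908) = 1 - 1*2042997/188863 = 1 - 2042997/188863 = -1854134/188863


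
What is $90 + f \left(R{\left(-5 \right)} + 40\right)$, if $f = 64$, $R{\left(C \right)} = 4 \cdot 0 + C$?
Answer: $2330$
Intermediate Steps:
$R{\left(C \right)} = C$ ($R{\left(C \right)} = 0 + C = C$)
$90 + f \left(R{\left(-5 \right)} + 40\right) = 90 + 64 \left(-5 + 40\right) = 90 + 64 \cdot 35 = 90 + 2240 = 2330$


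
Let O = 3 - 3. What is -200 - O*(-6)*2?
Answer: -200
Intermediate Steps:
O = 0
-200 - O*(-6)*2 = -200 - 0*(-6)*2 = -200 - 0*2 = -200 - 1*0 = -200 + 0 = -200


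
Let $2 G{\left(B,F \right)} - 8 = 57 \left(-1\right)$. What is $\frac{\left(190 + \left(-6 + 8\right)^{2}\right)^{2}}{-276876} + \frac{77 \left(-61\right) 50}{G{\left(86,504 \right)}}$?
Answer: $\frac{4644529037}{484533} \approx 9585.6$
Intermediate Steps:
$G{\left(B,F \right)} = - \frac{49}{2}$ ($G{\left(B,F \right)} = 4 + \frac{57 \left(-1\right)}{2} = 4 + \frac{1}{2} \left(-57\right) = 4 - \frac{57}{2} = - \frac{49}{2}$)
$\frac{\left(190 + \left(-6 + 8\right)^{2}\right)^{2}}{-276876} + \frac{77 \left(-61\right) 50}{G{\left(86,504 \right)}} = \frac{\left(190 + \left(-6 + 8\right)^{2}\right)^{2}}{-276876} + \frac{77 \left(-61\right) 50}{- \frac{49}{2}} = \left(190 + 2^{2}\right)^{2} \left(- \frac{1}{276876}\right) + \left(-4697\right) 50 \left(- \frac{2}{49}\right) = \left(190 + 4\right)^{2} \left(- \frac{1}{276876}\right) - - \frac{67100}{7} = 194^{2} \left(- \frac{1}{276876}\right) + \frac{67100}{7} = 37636 \left(- \frac{1}{276876}\right) + \frac{67100}{7} = - \frac{9409}{69219} + \frac{67100}{7} = \frac{4644529037}{484533}$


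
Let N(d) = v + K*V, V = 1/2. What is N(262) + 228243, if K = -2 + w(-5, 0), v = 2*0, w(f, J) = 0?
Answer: 228242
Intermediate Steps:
V = ½ ≈ 0.50000
v = 0
K = -2 (K = -2 + 0 = -2)
N(d) = -1 (N(d) = 0 - 2*½ = 0 - 1 = -1)
N(262) + 228243 = -1 + 228243 = 228242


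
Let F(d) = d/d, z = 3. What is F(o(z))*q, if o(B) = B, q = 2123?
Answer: 2123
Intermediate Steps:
F(d) = 1
F(o(z))*q = 1*2123 = 2123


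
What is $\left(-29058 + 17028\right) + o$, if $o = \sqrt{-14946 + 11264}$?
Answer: $-12030 + i \sqrt{3682} \approx -12030.0 + 60.68 i$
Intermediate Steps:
$o = i \sqrt{3682}$ ($o = \sqrt{-3682} = i \sqrt{3682} \approx 60.68 i$)
$\left(-29058 + 17028\right) + o = \left(-29058 + 17028\right) + i \sqrt{3682} = -12030 + i \sqrt{3682}$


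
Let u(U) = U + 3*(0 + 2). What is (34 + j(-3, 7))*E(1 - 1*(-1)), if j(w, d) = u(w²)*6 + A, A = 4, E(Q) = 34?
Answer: 4352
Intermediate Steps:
u(U) = 6 + U (u(U) = U + 3*2 = U + 6 = 6 + U)
j(w, d) = 40 + 6*w² (j(w, d) = (6 + w²)*6 + 4 = (36 + 6*w²) + 4 = 40 + 6*w²)
(34 + j(-3, 7))*E(1 - 1*(-1)) = (34 + (40 + 6*(-3)²))*34 = (34 + (40 + 6*9))*34 = (34 + (40 + 54))*34 = (34 + 94)*34 = 128*34 = 4352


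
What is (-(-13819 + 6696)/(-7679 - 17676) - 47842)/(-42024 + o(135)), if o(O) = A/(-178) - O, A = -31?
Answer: 215921303874/190270791205 ≈ 1.1348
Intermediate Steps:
o(O) = 31/178 - O (o(O) = -31/(-178) - O = -31*(-1/178) - O = 31/178 - O)
(-(-13819 + 6696)/(-7679 - 17676) - 47842)/(-42024 + o(135)) = (-(-13819 + 6696)/(-7679 - 17676) - 47842)/(-42024 + (31/178 - 1*135)) = (-(-7123)/(-25355) - 47842)/(-42024 + (31/178 - 135)) = (-(-7123)*(-1)/25355 - 47842)/(-42024 - 23999/178) = (-1*7123/25355 - 47842)/(-7504271/178) = (-7123/25355 - 47842)*(-178/7504271) = -1213041033/25355*(-178/7504271) = 215921303874/190270791205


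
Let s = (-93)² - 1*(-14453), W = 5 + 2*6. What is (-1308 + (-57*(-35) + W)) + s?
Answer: 23806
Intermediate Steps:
W = 17 (W = 5 + 12 = 17)
s = 23102 (s = 8649 + 14453 = 23102)
(-1308 + (-57*(-35) + W)) + s = (-1308 + (-57*(-35) + 17)) + 23102 = (-1308 + (1995 + 17)) + 23102 = (-1308 + 2012) + 23102 = 704 + 23102 = 23806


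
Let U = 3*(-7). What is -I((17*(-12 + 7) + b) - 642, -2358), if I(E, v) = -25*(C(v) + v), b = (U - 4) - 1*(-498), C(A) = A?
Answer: -117900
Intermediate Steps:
U = -21
b = 473 (b = (-21 - 4) - 1*(-498) = -25 + 498 = 473)
I(E, v) = -50*v (I(E, v) = -25*(v + v) = -50*v)
-I((17*(-12 + 7) + b) - 642, -2358) = -(-50)*(-2358) = -1*117900 = -117900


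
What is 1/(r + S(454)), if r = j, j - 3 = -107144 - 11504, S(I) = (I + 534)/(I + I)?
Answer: -227/26932168 ≈ -8.4286e-6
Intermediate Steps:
S(I) = (534 + I)/(2*I) (S(I) = (534 + I)/((2*I)) = (534 + I)*(1/(2*I)) = (534 + I)/(2*I))
j = -118645 (j = 3 + (-107144 - 11504) = 3 - 118648 = -118645)
r = -118645
1/(r + S(454)) = 1/(-118645 + (½)*(534 + 454)/454) = 1/(-118645 + (½)*(1/454)*988) = 1/(-118645 + 247/227) = 1/(-26932168/227) = -227/26932168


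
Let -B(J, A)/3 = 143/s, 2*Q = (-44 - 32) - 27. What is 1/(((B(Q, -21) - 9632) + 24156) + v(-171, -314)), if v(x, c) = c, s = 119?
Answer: 119/1690561 ≈ 7.0391e-5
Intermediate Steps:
Q = -103/2 (Q = ((-44 - 32) - 27)/2 = (-76 - 27)/2 = (½)*(-103) = -103/2 ≈ -51.500)
B(J, A) = -429/119
1/(((B(Q, -21) - 9632) + 24156) + v(-171, -314)) = 1/(((-429/119 - 9632) + 24156) - 314) = 1/((-1146637/119 + 24156) - 314) = 1/(1727927/119 - 314) = 1/(1690561/119) = 119/1690561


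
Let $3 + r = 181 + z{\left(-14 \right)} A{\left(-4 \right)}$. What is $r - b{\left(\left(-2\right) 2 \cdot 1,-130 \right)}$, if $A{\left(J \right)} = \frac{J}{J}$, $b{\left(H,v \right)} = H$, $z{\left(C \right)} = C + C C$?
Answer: $364$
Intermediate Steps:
$z{\left(C \right)} = C + C^{2}$
$A{\left(J \right)} = 1$
$r = 360$ ($r = -3 + \left(181 + - 14 \left(1 - 14\right) 1\right) = -3 + \left(181 + \left(-14\right) \left(-13\right) 1\right) = -3 + \left(181 + 182 \cdot 1\right) = -3 + \left(181 + 182\right) = -3 + 363 = 360$)
$r - b{\left(\left(-2\right) 2 \cdot 1,-130 \right)} = 360 - \left(-2\right) 2 \cdot 1 = 360 - \left(-4\right) 1 = 360 - -4 = 360 + 4 = 364$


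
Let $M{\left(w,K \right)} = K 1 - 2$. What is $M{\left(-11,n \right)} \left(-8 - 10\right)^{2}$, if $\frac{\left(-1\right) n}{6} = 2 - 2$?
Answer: $-648$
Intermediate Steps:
$n = 0$ ($n = - 6 \left(2 - 2\right) = \left(-6\right) 0 = 0$)
$M{\left(w,K \right)} = -2 + K$ ($M{\left(w,K \right)} = K - 2 = -2 + K$)
$M{\left(-11,n \right)} \left(-8 - 10\right)^{2} = \left(-2 + 0\right) \left(-8 - 10\right)^{2} = - 2 \left(-18\right)^{2} = \left(-2\right) 324 = -648$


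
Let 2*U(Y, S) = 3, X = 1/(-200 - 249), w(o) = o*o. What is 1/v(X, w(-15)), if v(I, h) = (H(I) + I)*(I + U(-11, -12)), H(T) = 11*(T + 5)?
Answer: 403202/33198635 ≈ 0.012145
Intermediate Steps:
w(o) = o**2
H(T) = 55 + 11*T (H(T) = 11*(5 + T) = 55 + 11*T)
X = -1/449 (X = 1/(-449) = -1/449 ≈ -0.0022272)
U(Y, S) = 3/2 (U(Y, S) = (1/2)*3 = 3/2)
v(I, h) = (55 + 12*I)*(3/2 + I) (v(I, h) = ((55 + 11*I) + I)*(I + 3/2) = (55 + 12*I)*(3/2 + I))
1/v(X, w(-15)) = 1/(165/2 + 12*(-1/449)**2 + 73*(-1/449)) = 1/(165/2 + 12*(1/201601) - 73/449) = 1/(165/2 + 12/201601 - 73/449) = 1/(33198635/403202) = 403202/33198635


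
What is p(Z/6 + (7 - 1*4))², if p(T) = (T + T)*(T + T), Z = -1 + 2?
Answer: 130321/81 ≈ 1608.9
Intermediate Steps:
Z = 1
p(T) = 4*T² (p(T) = (2*T)*(2*T) = 4*T²)
p(Z/6 + (7 - 1*4))² = (4*(1/6 + (7 - 1*4))²)² = (4*(1*(⅙) + (7 - 4))²)² = (4*(⅙ + 3)²)² = (4*(19/6)²)² = (4*(361/36))² = (361/9)² = 130321/81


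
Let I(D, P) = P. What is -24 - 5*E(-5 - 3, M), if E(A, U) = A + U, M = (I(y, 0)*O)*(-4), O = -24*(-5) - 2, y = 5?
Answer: 16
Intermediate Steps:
O = 118 (O = -4*(-30) - 2 = 120 - 2 = 118)
M = 0 (M = (0*118)*(-4) = 0*(-4) = 0)
-24 - 5*E(-5 - 3, M) = -24 - 5*((-5 - 3) + 0) = -24 - 5*(-8 + 0) = -24 - 5*(-8) = -24 + 40 = 16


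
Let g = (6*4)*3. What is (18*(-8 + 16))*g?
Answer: 10368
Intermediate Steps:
g = 72 (g = 24*3 = 72)
(18*(-8 + 16))*g = (18*(-8 + 16))*72 = (18*8)*72 = 144*72 = 10368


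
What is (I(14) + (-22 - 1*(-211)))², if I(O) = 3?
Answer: 36864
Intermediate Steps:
(I(14) + (-22 - 1*(-211)))² = (3 + (-22 - 1*(-211)))² = (3 + (-22 + 211))² = (3 + 189)² = 192² = 36864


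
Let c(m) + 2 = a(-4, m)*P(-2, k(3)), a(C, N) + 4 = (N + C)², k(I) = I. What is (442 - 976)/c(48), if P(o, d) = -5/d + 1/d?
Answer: 267/1289 ≈ 0.20714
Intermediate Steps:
P(o, d) = -4/d (P(o, d) = -5/d + 1/d = -4/d)
a(C, N) = -4 + (C + N)² (a(C, N) = -4 + (N + C)² = -4 + (C + N)²)
c(m) = 10/3 - 4*(-4 + m)²/3 (c(m) = -2 + (-4 + (-4 + m)²)*(-4/3) = -2 + (16/3 - 4*(-4 + m)²/3) = 10/3 - 4*(-4 + m)²/3)
(442 - 976)/c(48) = (442 - 976)/(10/3 - 4*(-4 + 48)²/3) = -534/(10/3 - 4/3*44²) = -534/(10/3 - 4/3*1936) = -534/(10/3 - 7744/3) = -534/(-2578) = -534*(-1/2578) = 267/1289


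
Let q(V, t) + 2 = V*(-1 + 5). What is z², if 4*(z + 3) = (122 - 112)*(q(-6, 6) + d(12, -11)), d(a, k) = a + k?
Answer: 17161/4 ≈ 4290.3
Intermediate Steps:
q(V, t) = -2 + 4*V (q(V, t) = -2 + V*(-1 + 5) = -2 + V*4 = -2 + 4*V)
z = -131/2 (z = -3 + ((122 - 112)*((-2 + 4*(-6)) + (12 - 11)))/4 = -3 + (10*((-2 - 24) + 1))/4 = -3 + (10*(-26 + 1))/4 = -3 + (10*(-25))/4 = -3 + (¼)*(-250) = -3 - 125/2 = -131/2 ≈ -65.500)
z² = (-131/2)² = 17161/4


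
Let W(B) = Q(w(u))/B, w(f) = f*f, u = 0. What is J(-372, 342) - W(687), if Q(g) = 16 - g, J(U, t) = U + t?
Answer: -20626/687 ≈ -30.023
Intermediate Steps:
w(f) = f²
W(B) = 16/B (W(B) = (16 - 1*0²)/B = (16 - 1*0)/B = (16 + 0)/B = 16/B)
J(-372, 342) - W(687) = (-372 + 342) - 16/687 = -30 - 16/687 = -20626/687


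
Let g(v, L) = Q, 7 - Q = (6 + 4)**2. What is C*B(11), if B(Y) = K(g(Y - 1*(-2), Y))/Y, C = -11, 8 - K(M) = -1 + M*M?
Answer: 8640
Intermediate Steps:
Q = -93 (Q = 7 - (6 + 4)**2 = 7 - 1*10**2 = 7 - 1*100 = 7 - 100 = -93)
g(v, L) = -93
K(M) = 9 - M**2 (K(M) = 8 - (-1 + M*M) = 8 - (-1 + M**2) = 8 + (1 - M**2) = 9 - M**2)
B(Y) = -8640/Y (B(Y) = (9 - 1*(-93)**2)/Y = (9 - 1*8649)/Y = (9 - 8649)/Y = -8640/Y)
C*B(11) = -(-95040)/11 = -11*(-8640/11) = 8640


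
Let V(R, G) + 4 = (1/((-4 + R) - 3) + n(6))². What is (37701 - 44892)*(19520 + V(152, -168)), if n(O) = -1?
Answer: -2950788277476/21025 ≈ -1.4035e+8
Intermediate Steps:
V(R, G) = -4 + (-1 + 1/(-7 + R))² (V(R, G) = -4 + (1/((-4 + R) - 3) - 1)² = -4 + (1/(-7 + R) - 1)² = -4 + (-1 + 1/(-7 + R))²)
(37701 - 44892)*(19520 + V(152, -168)) = (37701 - 44892)*(19520 + (-4 + (8 - 1*152)²/(-7 + 152)²)) = -7191*(19520 + (-4 + (8 - 152)²/145²)) = -7191*(19520 + (-4 + (1/21025)*(-144)²)) = -7191*(19520 + (-4 + (1/21025)*20736)) = -7191*(19520 + (-4 + 20736/21025)) = -7191*(19520 - 63364/21025) = -7191*410344636/21025 = -2950788277476/21025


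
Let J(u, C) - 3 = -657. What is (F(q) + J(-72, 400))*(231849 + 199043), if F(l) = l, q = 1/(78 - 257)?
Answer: -50443233764/179 ≈ -2.8181e+8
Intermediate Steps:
J(u, C) = -654 (J(u, C) = 3 - 657 = -654)
q = -1/179 (q = 1/(-179) = -1/179 ≈ -0.0055866)
(F(q) + J(-72, 400))*(231849 + 199043) = (-1/179 - 654)*(231849 + 199043) = -117067/179*430892 = -50443233764/179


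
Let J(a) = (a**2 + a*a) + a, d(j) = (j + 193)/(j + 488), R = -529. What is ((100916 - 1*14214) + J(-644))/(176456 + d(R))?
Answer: 2681195/516788 ≈ 5.1882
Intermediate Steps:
d(j) = (193 + j)/(488 + j)
J(a) = a + 2*a**2 (J(a) = (a**2 + a**2) + a = 2*a**2 + a = a + 2*a**2)
((100916 - 1*14214) + J(-644))/(176456 + d(R)) = ((100916 - 1*14214) - 644*(1 + 2*(-644)))/(176456 + (193 - 529)/(488 - 529)) = ((100916 - 14214) - 644*(1 - 1288))/(176456 - 336/(-41)) = (86702 - 644*(-1287))/(176456 - 1/41*(-336)) = (86702 + 828828)/(176456 + 336/41) = 915530/(7235032/41) = 915530*(41/7235032) = 2681195/516788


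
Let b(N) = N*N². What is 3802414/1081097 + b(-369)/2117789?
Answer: -46265288197027/2289535334533 ≈ -20.207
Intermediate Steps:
b(N) = N³
3802414/1081097 + b(-369)/2117789 = 3802414/1081097 + (-369)³/2117789 = 3802414*(1/1081097) - 50243409*1/2117789 = 3802414/1081097 - 50243409/2117789 = -46265288197027/2289535334533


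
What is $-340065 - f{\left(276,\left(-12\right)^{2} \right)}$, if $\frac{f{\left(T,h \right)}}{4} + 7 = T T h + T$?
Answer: $-44218517$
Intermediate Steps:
$f{\left(T,h \right)} = -28 + 4 T + 4 h T^{2}$ ($f{\left(T,h \right)} = -28 + 4 \left(T T h + T\right) = -28 + 4 \left(T^{2} h + T\right) = -28 + 4 \left(h T^{2} + T\right) = -28 + 4 \left(T + h T^{2}\right) = -28 + \left(4 T + 4 h T^{2}\right) = -28 + 4 T + 4 h T^{2}$)
$-340065 - f{\left(276,\left(-12\right)^{2} \right)} = -340065 - \left(-28 + 4 \cdot 276 + 4 \left(-12\right)^{2} \cdot 276^{2}\right) = -340065 - \left(-28 + 1104 + 4 \cdot 144 \cdot 76176\right) = -340065 - \left(-28 + 1104 + 43877376\right) = -340065 - 43878452 = -44218517$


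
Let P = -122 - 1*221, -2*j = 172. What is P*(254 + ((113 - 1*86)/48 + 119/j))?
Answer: -59746141/688 ≈ -86840.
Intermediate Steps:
j = -86 (j = -1/2*172 = -86)
P = -343 (P = -122 - 221 = -343)
P*(254 + ((113 - 1*86)/48 + 119/j)) = -343*(254 + ((113 - 1*86)/48 + 119/(-86))) = -343*(254 + ((113 - 86)*(1/48) + 119*(-1/86))) = -343*(254 + (27*(1/48) - 119/86)) = -343*(254 + (9/16 - 119/86)) = -343*(254 - 565/688) = -343*174187/688 = -59746141/688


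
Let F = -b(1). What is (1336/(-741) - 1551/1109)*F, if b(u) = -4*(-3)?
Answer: 10523660/273923 ≈ 38.418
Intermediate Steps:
b(u) = 12
F = -12 (F = -1*12 = -12)
(1336/(-741) - 1551/1109)*F = (1336/(-741) - 1551/1109)*(-12) = (1336*(-1/741) - 1551*1/1109)*(-12) = (-1336/741 - 1551/1109)*(-12) = -2630915/821769*(-12) = 10523660/273923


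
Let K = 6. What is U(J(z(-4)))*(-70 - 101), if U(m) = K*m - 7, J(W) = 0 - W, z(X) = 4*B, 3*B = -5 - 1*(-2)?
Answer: -2907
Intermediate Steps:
B = -1 (B = (-5 - 1*(-2))/3 = (-5 + 2)/3 = (1/3)*(-3) = -1)
z(X) = -4 (z(X) = 4*(-1) = -4)
J(W) = -W
U(m) = -7 + 6*m (U(m) = 6*m - 7 = -7 + 6*m)
U(J(z(-4)))*(-70 - 101) = (-7 + 6*(-1*(-4)))*(-70 - 101) = (-7 + 6*4)*(-171) = (-7 + 24)*(-171) = 17*(-171) = -2907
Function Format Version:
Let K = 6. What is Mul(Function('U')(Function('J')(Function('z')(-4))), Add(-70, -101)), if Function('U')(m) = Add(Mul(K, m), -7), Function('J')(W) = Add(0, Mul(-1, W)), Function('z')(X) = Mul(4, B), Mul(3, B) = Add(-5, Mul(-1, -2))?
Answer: -2907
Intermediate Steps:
B = -1 (B = Mul(Rational(1, 3), Add(-5, Mul(-1, -2))) = Mul(Rational(1, 3), Add(-5, 2)) = Mul(Rational(1, 3), -3) = -1)
Function('z')(X) = -4 (Function('z')(X) = Mul(4, -1) = -4)
Function('J')(W) = Mul(-1, W)
Function('U')(m) = Add(-7, Mul(6, m)) (Function('U')(m) = Add(Mul(6, m), -7) = Add(-7, Mul(6, m)))
Mul(Function('U')(Function('J')(Function('z')(-4))), Add(-70, -101)) = Mul(Add(-7, Mul(6, Mul(-1, -4))), Add(-70, -101)) = Mul(Add(-7, Mul(6, 4)), -171) = Mul(Add(-7, 24), -171) = Mul(17, -171) = -2907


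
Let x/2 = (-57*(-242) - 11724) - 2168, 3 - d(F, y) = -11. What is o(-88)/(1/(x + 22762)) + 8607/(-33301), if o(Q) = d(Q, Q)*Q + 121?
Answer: -834883585233/33301 ≈ -2.5071e+7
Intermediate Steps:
d(F, y) = 14 (d(F, y) = 3 - 1*(-11) = 3 + 11 = 14)
x = -196 (x = 2*((-57*(-242) - 11724) - 2168) = 2*((13794 - 11724) - 2168) = 2*(2070 - 2168) = 2*(-98) = -196)
o(Q) = 121 + 14*Q (o(Q) = 14*Q + 121 = 121 + 14*Q)
o(-88)/(1/(x + 22762)) + 8607/(-33301) = (121 + 14*(-88))/(1/(-196 + 22762)) + 8607/(-33301) = (121 - 1232)/(1/22566) + 8607*(-1/33301) = -1111/1/22566 - 8607/33301 = -1111*22566 - 8607/33301 = -25070826 - 8607/33301 = -834883585233/33301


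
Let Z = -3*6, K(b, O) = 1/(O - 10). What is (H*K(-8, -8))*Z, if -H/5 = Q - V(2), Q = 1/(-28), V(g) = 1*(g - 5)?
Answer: -415/28 ≈ -14.821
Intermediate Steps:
K(b, O) = 1/(-10 + O)
V(g) = -5 + g (V(g) = 1*(-5 + g) = -5 + g)
Z = -18
Q = -1/28 ≈ -0.035714
H = -415/28 (H = -5*(-1/28 - (-5 + 2)) = -5*(-1/28 - 1*(-3)) = -5*(-1/28 + 3) = -5*83/28 = -415/28 ≈ -14.821)
(H*K(-8, -8))*Z = -415/(28*(-10 - 8))*(-18) = -415/28/(-18)*(-18) = -415/28*(-1/18)*(-18) = (415/504)*(-18) = -415/28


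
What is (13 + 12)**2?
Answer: 625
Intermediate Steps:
(13 + 12)**2 = 25**2 = 625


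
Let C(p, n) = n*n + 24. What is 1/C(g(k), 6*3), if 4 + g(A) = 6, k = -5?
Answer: 1/348 ≈ 0.0028736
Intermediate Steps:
g(A) = 2 (g(A) = -4 + 6 = 2)
C(p, n) = 24 + n² (C(p, n) = n² + 24 = 24 + n²)
1/C(g(k), 6*3) = 1/(24 + (6*3)²) = 1/(24 + 18²) = 1/(24 + 324) = 1/348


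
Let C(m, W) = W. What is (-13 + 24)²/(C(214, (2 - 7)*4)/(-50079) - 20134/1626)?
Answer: -547380163/56014337 ≈ -9.7721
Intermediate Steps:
(-13 + 24)²/(C(214, (2 - 7)*4)/(-50079) - 20134/1626) = (-13 + 24)²/(((2 - 7)*4)/(-50079) - 20134/1626) = 11²/(-5*4*(-1/50079) - 20134*1/1626) = 121/(-20*(-1/50079) - 10067/813) = 121/(20/50079 - 10067/813) = 121/(-56014337/4523803) = 121*(-4523803/56014337) = -547380163/56014337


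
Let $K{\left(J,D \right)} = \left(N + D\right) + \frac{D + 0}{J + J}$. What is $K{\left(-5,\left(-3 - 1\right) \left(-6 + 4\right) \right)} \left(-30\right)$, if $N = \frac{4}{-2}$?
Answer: $-156$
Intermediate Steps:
$N = -2$ ($N = 4 \left(- \frac{1}{2}\right) = -2$)
$K{\left(J,D \right)} = -2 + D + \frac{D}{2 J}$ ($K{\left(J,D \right)} = \left(-2 + D\right) + \frac{D + 0}{J + J} = \left(-2 + D\right) + \frac{D}{2 J} = -2 + D + \frac{D}{2 J}$)
$K{\left(-5,\left(-3 - 1\right) \left(-6 + 4\right) \right)} \left(-30\right) = \left(-2 + \left(-3 - 1\right) \left(-6 + 4\right) + \frac{\left(-3 - 1\right) \left(-6 + 4\right)}{2 \left(-5\right)}\right) \left(-30\right) = \left(-2 - -8 + \frac{1}{2} \left(\left(-4\right) \left(-2\right)\right) \left(- \frac{1}{5}\right)\right) \left(-30\right) = \left(-2 + 8 + \frac{1}{2} \cdot 8 \left(- \frac{1}{5}\right)\right) \left(-30\right) = \left(-2 + 8 - \frac{4}{5}\right) \left(-30\right) = \frac{26}{5} \left(-30\right) = -156$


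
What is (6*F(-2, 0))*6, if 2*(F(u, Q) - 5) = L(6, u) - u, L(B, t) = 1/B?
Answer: 219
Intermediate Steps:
L(B, t) = 1/B
F(u, Q) = 61/12 - u/2 (F(u, Q) = 5 + (1/6 - u)/2 = 5 + (⅙ - u)/2 = 5 + (1/12 - u/2) = 61/12 - u/2)
(6*F(-2, 0))*6 = (6*(61/12 - ½*(-2)))*6 = (6*(61/12 + 1))*6 = (6*(73/12))*6 = (73/2)*6 = 219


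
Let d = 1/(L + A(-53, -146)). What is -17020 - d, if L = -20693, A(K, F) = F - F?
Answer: -352194859/20693 ≈ -17020.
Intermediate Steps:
A(K, F) = 0
d = -1/20693 (d = 1/(-20693 + 0) = 1/(-20693) = -1/20693 ≈ -4.8326e-5)
-17020 - d = -17020 - 1*(-1/20693) = -17020 + 1/20693 = -352194859/20693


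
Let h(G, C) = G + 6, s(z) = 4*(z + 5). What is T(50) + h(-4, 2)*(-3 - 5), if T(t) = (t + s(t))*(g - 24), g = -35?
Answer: -15946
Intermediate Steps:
s(z) = 20 + 4*z (s(z) = 4*(5 + z) = 20 + 4*z)
h(G, C) = 6 + G
T(t) = -1180 - 295*t (T(t) = (t + (20 + 4*t))*(-35 - 24) = (20 + 5*t)*(-59) = -1180 - 295*t)
T(50) + h(-4, 2)*(-3 - 5) = (-1180 - 295*50) + (6 - 4)*(-3 - 5) = (-1180 - 14750) + 2*(-8) = -15930 - 16 = -15946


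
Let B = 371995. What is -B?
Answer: -371995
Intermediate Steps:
-B = -1*371995 = -371995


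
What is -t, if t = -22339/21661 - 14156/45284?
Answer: 329558098/245224181 ≈ 1.3439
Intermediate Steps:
t = -329558098/245224181 (t = -22339*1/21661 - 14156*1/45284 = -22339/21661 - 3539/11321 = -329558098/245224181 ≈ -1.3439)
-t = -1*(-329558098/245224181) = 329558098/245224181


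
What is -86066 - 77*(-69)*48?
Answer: 168958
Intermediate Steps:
-86066 - 77*(-69)*48 = -86066 + 5313*48 = -86066 + 255024 = 168958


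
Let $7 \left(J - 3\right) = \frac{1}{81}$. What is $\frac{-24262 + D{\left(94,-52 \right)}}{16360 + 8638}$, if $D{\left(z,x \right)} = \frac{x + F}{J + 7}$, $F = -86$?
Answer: $- \frac{68834024}{70881829} \approx -0.97111$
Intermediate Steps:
$J = \frac{1702}{567}$ ($J = 3 + \frac{1}{7 \cdot 81} = 3 + \frac{1}{7} \cdot \frac{1}{81} = 3 + \frac{1}{567} = \frac{1702}{567} \approx 3.0018$)
$D{\left(z,x \right)} = - \frac{48762}{5671} + \frac{567 x}{5671}$ ($D{\left(z,x \right)} = \frac{x - 86}{\frac{1702}{567} + 7} = \frac{-86 + x}{\frac{5671}{567}} = \left(-86 + x\right) \frac{567}{5671} = - \frac{48762}{5671} + \frac{567 x}{5671}$)
$\frac{-24262 + D{\left(94,-52 \right)}}{16360 + 8638} = \frac{-24262 + \left(- \frac{48762}{5671} + \frac{567}{5671} \left(-52\right)\right)}{16360 + 8638} = \frac{-24262 - \frac{78246}{5671}}{24998} = \left(-24262 - \frac{78246}{5671}\right) \frac{1}{24998} = \left(- \frac{137668048}{5671}\right) \frac{1}{24998} = - \frac{68834024}{70881829}$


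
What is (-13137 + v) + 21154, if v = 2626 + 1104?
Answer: 11747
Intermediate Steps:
v = 3730
(-13137 + v) + 21154 = (-13137 + 3730) + 21154 = -9407 + 21154 = 11747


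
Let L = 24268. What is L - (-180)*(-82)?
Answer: 9508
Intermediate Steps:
L - (-180)*(-82) = 24268 - (-180)*(-82) = 24268 - 1*14760 = 24268 - 14760 = 9508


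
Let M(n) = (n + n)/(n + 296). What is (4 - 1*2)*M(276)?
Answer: 276/143 ≈ 1.9301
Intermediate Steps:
M(n) = 2*n/(296 + n) (M(n) = (2*n)/(296 + n) = 2*n/(296 + n))
(4 - 1*2)*M(276) = (4 - 1*2)*(2*276/(296 + 276)) = (4 - 2)*(2*276/572) = 2*(2*276*(1/572)) = 2*(138/143) = 276/143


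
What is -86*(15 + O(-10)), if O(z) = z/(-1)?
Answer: -2150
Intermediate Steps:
O(z) = -z (O(z) = z*(-1) = -z)
-86*(15 + O(-10)) = -86*(15 - 1*(-10)) = -86*(15 + 10) = -86*25 = -2150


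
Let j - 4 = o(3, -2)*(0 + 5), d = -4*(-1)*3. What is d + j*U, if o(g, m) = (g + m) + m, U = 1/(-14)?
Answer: 169/14 ≈ 12.071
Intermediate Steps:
U = -1/14 ≈ -0.071429
d = 12 (d = 4*3 = 12)
o(g, m) = g + 2*m
j = -1 (j = 4 + (3 + 2*(-2))*(0 + 5) = 4 + (3 - 4)*5 = 4 - 1*5 = 4 - 5 = -1)
d + j*U = 12 - 1*(-1/14) = 12 + 1/14 = 169/14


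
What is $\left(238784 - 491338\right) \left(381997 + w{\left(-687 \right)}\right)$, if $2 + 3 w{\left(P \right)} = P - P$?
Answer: $- \frac{289424105906}{3} \approx -9.6475 \cdot 10^{10}$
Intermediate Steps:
$w{\left(P \right)} = - \frac{2}{3}$ ($w{\left(P \right)} = - \frac{2}{3} + \frac{P - P}{3} = - \frac{2}{3} + \frac{1}{3} \cdot 0 = - \frac{2}{3} + 0 = - \frac{2}{3}$)
$\left(238784 - 491338\right) \left(381997 + w{\left(-687 \right)}\right) = \left(238784 - 491338\right) \left(381997 - \frac{2}{3}\right) = \left(-252554\right) \frac{1145989}{3} = - \frac{289424105906}{3}$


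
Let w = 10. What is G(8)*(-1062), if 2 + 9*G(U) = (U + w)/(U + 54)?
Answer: 6254/31 ≈ 201.74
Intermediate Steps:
G(U) = -2/9 + (10 + U)/(9*(54 + U)) (G(U) = -2/9 + ((U + 10)/(U + 54))/9 = -2/9 + ((10 + U)/(54 + U))/9 = -2/9 + (10 + U)/(9*(54 + U)))
G(8)*(-1062) = ((-98 - 1*8)/(9*(54 + 8)))*(-1062) = ((⅑)*(-98 - 8)/62)*(-1062) = ((⅑)*(1/62)*(-106))*(-1062) = -53/279*(-1062) = 6254/31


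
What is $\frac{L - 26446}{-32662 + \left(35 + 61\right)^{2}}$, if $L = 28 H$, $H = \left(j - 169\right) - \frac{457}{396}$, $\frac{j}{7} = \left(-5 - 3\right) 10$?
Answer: $\frac{4642141}{2321154} \approx 1.9999$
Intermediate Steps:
$j = -560$ ($j = 7 \left(-5 - 3\right) 10 = 7 \left(\left(-8\right) 10\right) = 7 \left(-80\right) = -560$)
$H = - \frac{289141}{396}$ ($H = \left(-560 - 169\right) - \frac{457}{396} = -729 - \frac{457}{396} = - \frac{289141}{396} \approx -730.15$)
$L = - \frac{2023987}{99}$ ($L = 28 \left(- \frac{289141}{396}\right) = - \frac{2023987}{99} \approx -20444.0$)
$\frac{L - 26446}{-32662 + \left(35 + 61\right)^{2}} = \frac{- \frac{2023987}{99} - 26446}{-32662 + \left(35 + 61\right)^{2}} = - \frac{4642141}{99 \left(-32662 + 96^{2}\right)} = - \frac{4642141}{99 \left(-32662 + 9216\right)} = - \frac{4642141}{99 \left(-23446\right)} = \left(- \frac{4642141}{99}\right) \left(- \frac{1}{23446}\right) = \frac{4642141}{2321154}$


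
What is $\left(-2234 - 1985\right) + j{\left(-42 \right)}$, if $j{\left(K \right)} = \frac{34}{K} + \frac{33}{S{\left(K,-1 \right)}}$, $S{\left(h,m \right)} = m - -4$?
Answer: $- \frac{88385}{21} \approx -4208.8$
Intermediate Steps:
$S{\left(h,m \right)} = 4 + m$ ($S{\left(h,m \right)} = m + 4 = 4 + m$)
$j{\left(K \right)} = 11 + \frac{34}{K}$ ($j{\left(K \right)} = \frac{34}{K} + \frac{33}{4 - 1} = \frac{34}{K} + \frac{33}{3} = \frac{34}{K} + 33 \cdot \frac{1}{3} = \frac{34}{K} + 11 = 11 + \frac{34}{K}$)
$\left(-2234 - 1985\right) + j{\left(-42 \right)} = \left(-2234 - 1985\right) + \left(11 + \frac{34}{-42}\right) = \left(-2234 - 1985\right) + \left(11 + 34 \left(- \frac{1}{42}\right)\right) = -4219 + \left(11 - \frac{17}{21}\right) = -4219 + \frac{214}{21} = - \frac{88385}{21}$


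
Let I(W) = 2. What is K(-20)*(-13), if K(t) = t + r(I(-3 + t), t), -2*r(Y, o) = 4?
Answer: 286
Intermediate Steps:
r(Y, o) = -2 (r(Y, o) = -1/2*4 = -2)
K(t) = -2 + t (K(t) = t - 2 = -2 + t)
K(-20)*(-13) = (-2 - 20)*(-13) = -22*(-13) = 286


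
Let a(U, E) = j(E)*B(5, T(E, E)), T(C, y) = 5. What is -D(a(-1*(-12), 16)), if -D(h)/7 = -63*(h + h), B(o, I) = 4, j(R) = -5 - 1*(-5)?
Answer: 0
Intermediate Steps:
j(R) = 0 (j(R) = -5 + 5 = 0)
a(U, E) = 0 (a(U, E) = 0*4 = 0)
D(h) = 882*h (D(h) = -(-441)*(h + h) = -(-441)*2*h = -(-882)*h = 882*h)
-D(a(-1*(-12), 16)) = -882*0 = -1*0 = 0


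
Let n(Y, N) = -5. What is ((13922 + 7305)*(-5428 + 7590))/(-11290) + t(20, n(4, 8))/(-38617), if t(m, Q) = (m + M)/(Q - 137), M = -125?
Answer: -125829129595343/30955001030 ≈ -4064.9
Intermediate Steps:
t(m, Q) = (-125 + m)/(-137 + Q) (t(m, Q) = (m - 125)/(Q - 137) = (-125 + m)/(-137 + Q))
((13922 + 7305)*(-5428 + 7590))/(-11290) + t(20, n(4, 8))/(-38617) = ((13922 + 7305)*(-5428 + 7590))/(-11290) + ((-125 + 20)/(-137 - 5))/(-38617) = (21227*2162)*(-1/11290) + (-105/(-142))*(-1/38617) = 45892774*(-1/11290) - 1/142*(-105)*(-1/38617) = -22946387/5645 + (105/142)*(-1/38617) = -22946387/5645 - 105/5483614 = -125829129595343/30955001030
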